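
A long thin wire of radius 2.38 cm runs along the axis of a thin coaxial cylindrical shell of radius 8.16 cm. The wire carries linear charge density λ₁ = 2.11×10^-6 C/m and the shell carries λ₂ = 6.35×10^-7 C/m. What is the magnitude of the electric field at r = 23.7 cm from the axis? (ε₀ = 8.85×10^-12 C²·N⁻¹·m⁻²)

2.08×10^5 N/C

Take a coaxial cylindrical Gaussian surface of radius r = 23.7 cm and length L (r > 8.16 cm, enclosing both).
λ_enc = λ₁ + λ₂ = (2.11e-6) + (6.35e-7) = 2.745×10^-6 C/m.
Gauss's law: E·2πrL = λ_enc L/ε₀.
E = |λ_enc|/(2πε₀r) = (2.745×10^-6)/(2π·8.85×10^-12·0.237) = 2.08×10^5 N/C.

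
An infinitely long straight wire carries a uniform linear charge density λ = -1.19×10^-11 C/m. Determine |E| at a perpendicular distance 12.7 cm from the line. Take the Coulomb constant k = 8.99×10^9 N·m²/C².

By cylindrical symmetry E is radial; use a coaxial Gaussian cylinder of radius 12.7 cm and length L.
Q_enc = λL, so λ_enc = -1.19e-11 C/m.
Since E is radial and uniform over the curved surface, Φ = E·2πrL = Q_enc/ε₀ = λ_enc L/ε₀.
E = 2k|λ_enc|/r = 2(8.99×10^9)(1.19×10^-11)/(0.127) = 1.68 N/C.

E ≈ 1.68 N/C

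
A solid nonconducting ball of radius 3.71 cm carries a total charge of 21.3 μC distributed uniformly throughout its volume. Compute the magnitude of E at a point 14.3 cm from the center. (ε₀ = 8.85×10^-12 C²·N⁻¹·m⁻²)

By spherical symmetry E is radial; choose a Gaussian sphere of radius r = 14.3 cm (r > R, so the entire charge is enclosed).
Q_enc = 21.3 μC = 2.13e-5 C.
Applying ∮E·dA = Q_enc/ε₀ with Φ = E(4πr²):
E = |Q_enc|/(4πε₀r²) = (2.13×10^-5)/(4π·8.85×10^-12·(0.143)²) = 9.37e6 N/C.

E = 9.37×10^6 V/m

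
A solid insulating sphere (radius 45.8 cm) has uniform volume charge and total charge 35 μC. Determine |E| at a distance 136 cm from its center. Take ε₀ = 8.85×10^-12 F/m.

Symmetry ⇒ E = E(r) r̂. Gaussian sphere of radius r = 136 cm (r > R, so the entire charge is enclosed).
Q_enc = 35 μC = 3.50×10^-5 C.
Gauss's law: E·4πr² = Q_enc/ε₀.
E = |Q_enc|/(4πε₀r²) = (3.50e-5)/(4π·8.85×10^-12·(1.36)²) = 1.70×10^5 N/C.

E ≈ 1.70e5 N/C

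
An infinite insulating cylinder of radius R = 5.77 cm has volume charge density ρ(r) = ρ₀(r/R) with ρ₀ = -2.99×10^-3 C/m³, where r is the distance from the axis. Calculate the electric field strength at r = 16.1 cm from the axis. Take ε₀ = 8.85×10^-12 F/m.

E ≈ 2.33e6 V/m

By cylindrical symmetry E is radial; use a coaxial Gaussian cylinder of radius 16.1 cm and length L (r > R, full charge per length enclosed).
λ_enc = 2π ∫₀^R ρ₀(r'/R)^1 r' dr' = 2πρ₀R²/3 = -2.085e-5 C/m.
Gauss's law: E·2πrL = λ_enc L/ε₀.
E = |λ_enc|/(2πε₀r) = (2.085e-5)/(2π·8.85×10^-12·0.161) = 2.33e6 N/C.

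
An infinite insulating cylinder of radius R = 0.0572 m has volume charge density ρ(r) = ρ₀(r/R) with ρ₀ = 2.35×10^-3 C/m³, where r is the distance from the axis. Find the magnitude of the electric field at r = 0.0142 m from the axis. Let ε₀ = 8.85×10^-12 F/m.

E ≈ 3.12×10^5 N/C

Choose a coaxial cylinder of radius r = 0.0142 m (arbitrary length L) as the Gaussian surface (r < R).
λ_enc = ∫₀^r ρ(r')·2πr' dr' = (2πρ₀/R)·r^3/3 = 2.464e-7 C/m.
Since E is radial and uniform over the curved surface, Φ = E·2πrL = Q_enc/ε₀ = λ_enc L/ε₀.
E = |λ_enc|/(2πε₀r) = (2.464×10^-7)/(2π·8.85×10^-12·0.0142) = 3.12e5 N/C.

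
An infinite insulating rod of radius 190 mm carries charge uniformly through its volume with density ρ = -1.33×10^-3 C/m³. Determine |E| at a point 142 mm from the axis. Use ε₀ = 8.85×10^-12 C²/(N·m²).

|E| = 1.07×10^7 V/m

Coaxial Gaussian cylinder, radius r = 142 mm, length L (r < R).
Charge inside radius r per length L is ρ·πr²·L, so λ_enc = ρπr² = -8.425×10^-5 C/m.
Gauss's law: E·2πrL = λ_enc L/ε₀.
E = |λ_enc|/(2πε₀r) = (8.425×10^-5)/(2π·8.85×10^-12·0.142) = 1.07e7 N/C.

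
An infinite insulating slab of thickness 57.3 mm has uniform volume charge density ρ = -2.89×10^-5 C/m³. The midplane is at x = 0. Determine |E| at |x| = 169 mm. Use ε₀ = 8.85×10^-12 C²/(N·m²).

The point |x| = 169 mm lies outside the slab (half-thickness 0.02865 m). A symmetric pillbox spanning the full slab encloses Q_enc = ρ·d·A.
Flux = 2EA ⇒ E = |ρ|d/(2ε₀), independent of distance outside.
E = (2.89×10^-5)(0.0573)/(2·8.85×10^-12) = 9.36×10^4 N/C.

9.36×10^4 V/m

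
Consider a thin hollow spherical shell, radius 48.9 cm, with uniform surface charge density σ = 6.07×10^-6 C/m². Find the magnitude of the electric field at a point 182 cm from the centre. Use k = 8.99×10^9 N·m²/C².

E = 4.95e4 N/C

Take a concentric spherical Gaussian surface of radius r = 182 cm (r > 48.9 cm).
The entire shell is enclosed: Q_enc = σ·4πR² = (6.07×10^-6)·4π·(0.489)² = 1.824×10^-5 C.
By Gauss's law, ∮E·dA = E·4πr² = Q_enc/ε₀.
E = k|Q_enc|/r² = (8.99×10^9)(1.824×10^-5)/(1.82)² = 4.95×10^4 N/C.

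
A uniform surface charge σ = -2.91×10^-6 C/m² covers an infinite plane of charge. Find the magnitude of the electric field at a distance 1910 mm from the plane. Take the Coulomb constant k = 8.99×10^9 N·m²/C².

|E| = 1.64e5 N/C

By planar symmetry E is perpendicular to the sheet and uniform; use a Gaussian pillbox with flat faces of area A on each side of the sheet.
Flux Φ = 2EA and Q_enc = σA, so 2EA = σA/ε₀ ⇒ E = |σ|/(2ε₀), independent of distance.
E = 2πk|σ| = 2π(8.99×10^9)(2.91×10^-6) = 1.64×10^5 N/C.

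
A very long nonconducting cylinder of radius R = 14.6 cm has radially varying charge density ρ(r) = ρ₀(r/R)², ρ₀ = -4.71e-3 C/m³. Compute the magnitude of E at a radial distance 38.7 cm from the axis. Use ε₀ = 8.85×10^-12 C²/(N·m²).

Choose a coaxial cylinder of radius r = 38.7 cm (arbitrary length L) as the Gaussian surface (r > R, full charge per length enclosed).
λ_enc = 2π ∫₀^R ρ₀(r'/R)^2 r' dr' = 2πρ₀R²/4 = -1.577×10^-4 C/m.
Applying ∮E·dA = Q_enc/ε₀ with the end caps contributing no flux:
E = |λ_enc|/(2πε₀r) = (1.577×10^-4)/(2π·8.85×10^-12·0.387) = 7.33e6 N/C.

|E| ≈ 7.33×10^6 N/C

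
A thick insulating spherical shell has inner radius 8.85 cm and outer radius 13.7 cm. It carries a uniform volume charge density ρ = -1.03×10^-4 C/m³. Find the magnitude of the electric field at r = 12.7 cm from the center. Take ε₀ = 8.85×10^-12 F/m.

|E| = 3.26×10^5 N/C

By spherical symmetry E is radial; choose a Gaussian sphere of radius r = 12.7 cm (within the shell material, 8.85 cm < r < 13.7 cm).
Enclosed charge is the volume from a to r: Q_enc = (4π/3)ρ(r³ − a³) = -5.847e-7 C.
By Gauss's law, ∮E·dA = E·4πr² = Q_enc/ε₀.
E = |Q_enc|/(4πε₀r²) = (5.847×10^-7)/(4π·8.85×10^-12·(0.127)²) = 3.26×10^5 N/C.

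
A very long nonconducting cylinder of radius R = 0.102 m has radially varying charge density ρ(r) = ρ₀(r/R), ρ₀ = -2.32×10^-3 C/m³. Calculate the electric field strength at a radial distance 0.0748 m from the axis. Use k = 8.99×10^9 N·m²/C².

E = 4.79×10^6 N/C

Choose a coaxial cylinder of radius r = 0.0748 m (arbitrary length L) as the Gaussian surface (r < R).
Integrating ρ over the cross-section to radius r: λ_enc = (2πρ₀/R) ∫₀^r r'^2 dr' = 2πρ₀ r^3/(3·R) = -1.994×10^-5 C/m.
By Gauss's law (flux through the curved wall only), E·2πrL = λ_enc L/ε₀.
E = 2k|λ_enc|/r = 2(8.99×10^9)(1.994e-5)/(0.0748) = 4.79e6 N/C.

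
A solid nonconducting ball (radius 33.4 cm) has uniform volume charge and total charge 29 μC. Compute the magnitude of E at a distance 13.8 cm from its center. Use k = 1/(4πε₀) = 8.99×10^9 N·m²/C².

Take a concentric spherical Gaussian surface of radius r = 13.8 cm (r < R).
Only the charge within r is enclosed: Q_enc = Q·(r/R)³ = (29 μC)·(13.8 cm/33.4 cm)³ = 2.045e-6 C.
By Gauss's law, ∮E·dA = E·4πr² = Q_enc/ε₀.
E = k|Q_enc|/r² = (8.99×10^9)(2.045×10^-6)/(0.138)² = 9.66×10^5 N/C.

|E| ≈ 9.66e5 N/C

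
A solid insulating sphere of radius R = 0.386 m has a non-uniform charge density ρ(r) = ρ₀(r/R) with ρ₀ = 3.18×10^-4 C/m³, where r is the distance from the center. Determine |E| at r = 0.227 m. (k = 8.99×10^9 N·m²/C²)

By spherical symmetry E is radial; choose a Gaussian sphere of radius r = 0.227 m (r < R).
Integrate the density: Q_enc = 4π ∫₀^r ρ₀(r'/R)^1 r'² dr' = 4πρ₀ r^4/(4·R) = 6.872×10^-6 C.
Since E is radial and uniform over the Gaussian sphere, Φ = E·4πr² = Q_enc/ε₀.
E = k|Q_enc|/r² = (8.99×10^9)(6.872×10^-6)/(0.227)² = 1.20×10^6 N/C.

|E| ≈ 1.20×10^6 V/m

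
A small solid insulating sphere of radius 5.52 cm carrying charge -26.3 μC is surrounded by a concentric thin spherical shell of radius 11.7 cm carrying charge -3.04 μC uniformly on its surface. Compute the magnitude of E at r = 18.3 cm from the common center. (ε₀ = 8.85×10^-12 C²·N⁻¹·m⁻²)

E ≈ 7.88e6 N/C

By spherical symmetry E is radial; choose a Gaussian sphere of radius r = 18.3 cm (r > 11.7 cm, enclosing both).
Q_enc = (-26.3 μC) + (-3.04 μC) = -2.934×10^-5 C.
Gauss's law: E·4πr² = Q_enc/ε₀.
E = |Q_enc|/(4πε₀r²) = (2.934e-5)/(4π·8.85×10^-12·(0.183)²) = 7.88×10^6 N/C.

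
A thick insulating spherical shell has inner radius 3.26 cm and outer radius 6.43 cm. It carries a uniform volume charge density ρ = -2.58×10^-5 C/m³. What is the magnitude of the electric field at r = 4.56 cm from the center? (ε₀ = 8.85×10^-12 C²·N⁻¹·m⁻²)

|E| ≈ 2.81×10^4 N/C

Take a concentric spherical Gaussian surface of radius r = 4.56 cm (within the shell material, 3.26 cm < r < 6.43 cm).
Enclosed charge is the volume from a to r: Q_enc = (4π/3)ρ(r³ − a³) = -6.503×10^-9 C.
By Gauss's law, ∮E·dA = E·4πr² = Q_enc/ε₀.
E = |Q_enc|/(4πε₀r²) = (6.503e-9)/(4π·8.85×10^-12·(0.0456)²) = 2.81×10^4 N/C.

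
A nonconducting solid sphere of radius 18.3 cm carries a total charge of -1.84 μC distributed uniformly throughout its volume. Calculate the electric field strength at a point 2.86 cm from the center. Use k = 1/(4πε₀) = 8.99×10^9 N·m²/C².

By spherical symmetry E is radial; choose a Gaussian sphere of radius r = 2.86 cm (r < R).
Only the charge within r is enclosed: Q_enc = Q·(r/R)³ = (-1.84 μC)·(2.86 cm/18.3 cm)³ = -7.024e-9 C.
By Gauss's law, ∮E·dA = E·4πr² = Q_enc/ε₀.
E = k|Q_enc|/r² = (8.99×10^9)(7.024e-9)/(0.0286)² = 7.72e4 N/C.

E ≈ 7.72×10^4 V/m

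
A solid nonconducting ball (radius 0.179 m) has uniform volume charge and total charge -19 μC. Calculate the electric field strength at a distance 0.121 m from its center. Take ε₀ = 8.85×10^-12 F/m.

E ≈ 3.60×10^6 V/m

Use a concentric Gaussian sphere at r = 0.121 m (r < R).
Only the charge within r is enclosed: Q_enc = Q·(r/R)³ = (-19 μC)·(0.121 m/0.179 m)³ = -5.869e-6 C.
By Gauss's law, ∮E·dA = E·4πr² = Q_enc/ε₀.
E = |Q_enc|/(4πε₀r²) = (5.869×10^-6)/(4π·8.85×10^-12·(0.121)²) = 3.60×10^6 N/C.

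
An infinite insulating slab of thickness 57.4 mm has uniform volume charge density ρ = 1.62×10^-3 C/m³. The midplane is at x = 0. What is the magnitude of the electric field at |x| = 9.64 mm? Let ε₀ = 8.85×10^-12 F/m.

|E| = 1.76e6 V/m

By symmetry E is perpendicular to the slab. A Gaussian pillbox from −9.64 mm to +9.64 mm (face area A) lies entirely within the slab.
Q_enc = ρ·(2x)·A and flux = 2EA, so 2EA = 2ρxA/ε₀ ⇒ E = |ρ|x/ε₀.
E = (1.62×10^-3)(0.00964)/(8.85×10^-12) = 1.76×10^6 N/C.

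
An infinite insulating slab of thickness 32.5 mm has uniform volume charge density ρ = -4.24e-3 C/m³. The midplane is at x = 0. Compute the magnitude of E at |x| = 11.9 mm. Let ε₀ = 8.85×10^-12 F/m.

By symmetry E is perpendicular to the slab. A Gaussian pillbox from −11.9 mm to +11.9 mm (face area A) lies entirely within the slab.
Q_enc = ρ·(2x)·A and flux = 2EA, so 2EA = 2ρxA/ε₀ ⇒ E = |ρ|x/ε₀.
E = (4.24e-3)(0.0119)/(8.85×10^-12) = 5.70e6 N/C.

E ≈ 5.70e6 N/C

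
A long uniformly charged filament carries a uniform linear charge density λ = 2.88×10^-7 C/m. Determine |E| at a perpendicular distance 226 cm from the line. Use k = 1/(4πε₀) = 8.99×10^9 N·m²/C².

Choose a coaxial cylinder of radius r = 226 cm (arbitrary length L) as the Gaussian surface.
Q_enc = λL, so λ_enc = 2.88×10^-7 C/m.
Since E is radial and uniform over the curved surface, Φ = E·2πrL = Q_enc/ε₀ = λ_enc L/ε₀.
E = 2k|λ_enc|/r = 2(8.99×10^9)(2.88e-7)/(2.26) = 2.29×10^3 N/C.

E = 2.29e3 V/m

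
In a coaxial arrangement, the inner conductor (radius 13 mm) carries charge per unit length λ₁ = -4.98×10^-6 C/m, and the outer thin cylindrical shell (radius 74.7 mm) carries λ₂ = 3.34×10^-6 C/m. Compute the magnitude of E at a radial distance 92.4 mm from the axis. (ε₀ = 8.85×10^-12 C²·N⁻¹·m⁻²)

E = 3.19×10^5 N/C

By cylindrical symmetry E is radial; use a coaxial Gaussian cylinder of radius 92.4 mm and length L (r > 74.7 mm, enclosing both).
λ_enc = λ₁ + λ₂ = (-4.98×10^-6) + (3.34×10^-6) = -1.64×10^-6 C/m.
Gauss's law: E·2πrL = λ_enc L/ε₀.
E = |λ_enc|/(2πε₀r) = (1.64×10^-6)/(2π·8.85×10^-12·0.0924) = 3.19×10^5 N/C.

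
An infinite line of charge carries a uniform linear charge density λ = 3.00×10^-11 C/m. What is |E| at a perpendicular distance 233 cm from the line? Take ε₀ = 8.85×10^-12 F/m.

Choose a coaxial cylinder of radius r = 233 cm (arbitrary length L) as the Gaussian surface.
Q_enc = λL, so λ_enc = 3.00e-11 C/m.
By Gauss's law (flux through the curved wall only), E·2πrL = λ_enc L/ε₀.
E = |λ_enc|/(2πε₀r) = (3.00e-11)/(2π·8.85×10^-12·2.33) = 0.232 N/C.

E ≈ 0.232 N/C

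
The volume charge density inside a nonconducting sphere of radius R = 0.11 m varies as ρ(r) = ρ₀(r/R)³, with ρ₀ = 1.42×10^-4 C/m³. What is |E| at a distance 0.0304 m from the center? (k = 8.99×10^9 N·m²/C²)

By spherical symmetry E is radial; choose a Gaussian sphere of radius r = 0.0304 m (r < R).
Q_enc = ∫₀^r ρ(r')·4πr'² dr' = (4πρ₀/R³) ∫₀^r r'^5 dr' = 4πρ₀ r^6/(6·R³) = 1.764e-10 C.
Since E is radial and uniform over the Gaussian sphere, Φ = E·4πr² = Q_enc/ε₀.
E = k|Q_enc|/r² = (8.99×10^9)(1.764×10^-10)/(0.0304)² = 1.72×10^3 N/C.

E = 1.72×10^3 V/m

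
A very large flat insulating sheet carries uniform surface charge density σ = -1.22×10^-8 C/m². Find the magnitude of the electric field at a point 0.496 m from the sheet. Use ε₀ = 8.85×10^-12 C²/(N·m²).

The symmetry is planar: E is normal to the sheet and the same magnitude on both sides. Take a pillbox straddling the sheet with end-cap area A.
Flux Φ = 2EA and Q_enc = σA, so 2EA = σA/ε₀ ⇒ E = |σ|/(2ε₀), independent of distance.
E = |σ|/(2ε₀) = (1.22×10^-8)/(2·8.85×10^-12) = 689 N/C.

|E| ≈ 689 N/C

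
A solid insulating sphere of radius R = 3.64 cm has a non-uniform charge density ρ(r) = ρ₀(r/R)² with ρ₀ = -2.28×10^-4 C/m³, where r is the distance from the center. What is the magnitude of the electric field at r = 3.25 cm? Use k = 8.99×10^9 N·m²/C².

By spherical symmetry E is radial; choose a Gaussian sphere of radius r = 3.25 cm (r < R).
Integrate the density: Q_enc = 4π ∫₀^r ρ₀(r'/R)^2 r'² dr' = 4πρ₀ r^5/(5·R²) = -1.568×10^-8 C.
By Gauss's law, ∮E·dA = E·4πr² = Q_enc/ε₀.
E = k|Q_enc|/r² = (8.99×10^9)(1.568×10^-8)/(0.0325)² = 1.33×10^5 N/C.

|E| ≈ 1.33e5 N/C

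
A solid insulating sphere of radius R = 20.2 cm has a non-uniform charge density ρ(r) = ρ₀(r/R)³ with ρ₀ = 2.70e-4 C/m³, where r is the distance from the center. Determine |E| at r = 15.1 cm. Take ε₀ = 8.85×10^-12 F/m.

Take a concentric spherical Gaussian surface of radius r = 15.1 cm (r < R).
Q_enc = ∫₀^r ρ(r')·4πr'² dr' = (4πρ₀/R³) ∫₀^r r'^5 dr' = 4πρ₀ r^6/(6·R³) = 8.133×10^-7 C.
Applying ∮E·dA = Q_enc/ε₀ with Φ = E(4πr²):
E = |Q_enc|/(4πε₀r²) = (8.133×10^-7)/(4π·8.85×10^-12·(0.151)²) = 3.21e5 N/C.

3.21×10^5 V/m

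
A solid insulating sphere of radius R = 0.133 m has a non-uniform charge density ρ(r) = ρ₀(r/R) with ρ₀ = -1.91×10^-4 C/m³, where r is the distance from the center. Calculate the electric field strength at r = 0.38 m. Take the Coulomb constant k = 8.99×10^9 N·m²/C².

|E| ≈ 8.79e4 N/C

Use a concentric Gaussian sphere at r = 0.38 m (r > R, all charge enclosed).
Q_enc = 4π ∫₀^R ρ₀(r'/R)^1 r'² dr' = 4πρ₀R³/4 = -1.412×10^-6 C.
Applying ∮E·dA = Q_enc/ε₀ with Φ = E(4πr²):
E = k|Q_enc|/r² = (8.99×10^9)(1.412e-6)/(0.38)² = 8.79e4 N/C.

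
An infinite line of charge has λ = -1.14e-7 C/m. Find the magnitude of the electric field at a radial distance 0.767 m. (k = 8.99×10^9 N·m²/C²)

Choose a coaxial cylinder of radius r = 0.767 m (arbitrary length L) as the Gaussian surface.
Q_enc = λL, so λ_enc = -1.14×10^-7 C/m.
Since E is radial and uniform over the curved surface, Φ = E·2πrL = Q_enc/ε₀ = λ_enc L/ε₀.
E = 2k|λ_enc|/r = 2(8.99×10^9)(1.14×10^-7)/(0.767) = 2.67×10^3 N/C.

E ≈ 2.67e3 N/C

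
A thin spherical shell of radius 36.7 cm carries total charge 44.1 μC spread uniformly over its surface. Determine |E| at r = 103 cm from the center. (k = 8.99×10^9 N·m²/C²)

|E| ≈ 3.74e5 V/m

By spherical symmetry E is radial; choose a Gaussian sphere of radius r = 103 cm (r > 36.7 cm).
The entire shell is enclosed: Q_enc = 4.41×10^-5 C.
Since E is radial and uniform over the Gaussian sphere, Φ = E·4πr² = Q_enc/ε₀.
E = k|Q_enc|/r² = (8.99×10^9)(4.41×10^-5)/(1.03)² = 3.74×10^5 N/C.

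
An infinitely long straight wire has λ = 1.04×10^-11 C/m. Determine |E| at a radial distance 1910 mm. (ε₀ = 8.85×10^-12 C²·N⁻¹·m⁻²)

Choose a coaxial cylinder of radius r = 1910 mm (arbitrary length L) as the Gaussian surface.
Q_enc = λL, so λ_enc = 1.04×10^-11 C/m.
Applying ∮E·dA = Q_enc/ε₀ with the end caps contributing no flux:
E = |λ_enc|/(2πε₀r) = (1.04e-11)/(2π·8.85×10^-12·1.91) = 9.79×10^-2 N/C.

|E| = 9.79×10^-2 V/m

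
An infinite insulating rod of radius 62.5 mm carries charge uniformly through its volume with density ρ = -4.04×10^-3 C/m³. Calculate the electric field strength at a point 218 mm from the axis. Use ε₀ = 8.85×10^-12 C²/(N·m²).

By cylindrical symmetry E is radial; use a coaxial Gaussian cylinder of radius 218 mm and length L (r > 62.5 mm, full cross-section enclosed).
λ_enc = ρ·πR² = (-4.04×10^-3)π(0.0625)² = -4.958×10^-5 C/m.
Applying ∮E·dA = Q_enc/ε₀ with the end caps contributing no flux:
E = |λ_enc|/(2πε₀r) = (4.958×10^-5)/(2π·8.85×10^-12·0.218) = 4.09e6 N/C.

|E| ≈ 4.09e6 V/m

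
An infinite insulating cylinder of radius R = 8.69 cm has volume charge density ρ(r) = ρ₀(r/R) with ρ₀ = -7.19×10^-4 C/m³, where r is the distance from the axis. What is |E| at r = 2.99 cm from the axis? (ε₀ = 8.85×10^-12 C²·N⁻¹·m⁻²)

Coaxial Gaussian cylinder, radius r = 2.99 cm, length L (r < R).
Integrating ρ over the cross-section to radius r: λ_enc = (2πρ₀/R) ∫₀^r r'^2 dr' = 2πρ₀ r^3/(3·R) = -4.632×10^-7 C/m.
Gauss's law: E·2πrL = λ_enc L/ε₀.
E = |λ_enc|/(2πε₀r) = (4.632×10^-7)/(2π·8.85×10^-12·0.0299) = 2.79×10^5 N/C.

|E| = 2.79×10^5 V/m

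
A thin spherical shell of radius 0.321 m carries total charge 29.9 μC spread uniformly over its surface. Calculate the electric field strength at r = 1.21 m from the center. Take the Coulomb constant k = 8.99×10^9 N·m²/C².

E = 1.84×10^5 V/m

Symmetry ⇒ E = E(r) r̂. Gaussian sphere of radius r = 1.21 m (r > 0.321 m).
The entire shell is enclosed: Q_enc = 2.99e-5 C.
Since E is radial and uniform over the Gaussian sphere, Φ = E·4πr² = Q_enc/ε₀.
E = k|Q_enc|/r² = (8.99×10^9)(2.99×10^-5)/(1.21)² = 1.84×10^5 N/C.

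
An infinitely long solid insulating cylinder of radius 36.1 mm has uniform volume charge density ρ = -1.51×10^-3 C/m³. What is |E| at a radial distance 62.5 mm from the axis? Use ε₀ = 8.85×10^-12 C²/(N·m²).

E ≈ 1.78×10^6 N/C

Choose a coaxial cylinder of radius r = 62.5 mm (arbitrary length L) as the Gaussian surface (r > 36.1 mm, full cross-section enclosed).
λ_enc = ρ·πR² = (-1.51×10^-3)π(0.0361)² = -6.182e-6 C/m.
By Gauss's law (flux through the curved wall only), E·2πrL = λ_enc L/ε₀.
E = |λ_enc|/(2πε₀r) = (6.182×10^-6)/(2π·8.85×10^-12·0.0625) = 1.78×10^6 N/C.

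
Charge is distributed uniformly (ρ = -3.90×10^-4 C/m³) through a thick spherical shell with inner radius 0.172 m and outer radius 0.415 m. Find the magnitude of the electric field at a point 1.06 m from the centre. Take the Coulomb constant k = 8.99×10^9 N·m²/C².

8.68×10^5 V/m

By spherical symmetry E is radial; choose a Gaussian sphere of radius r = 1.06 m (r > 0.415 m, enclosing the whole shell).
Q_enc = ρ·(4π/3)(b³ − a³) = (-3.90×10^-4)·(4π/3)·((0.415)³ − (0.172)³) = -1.084×10^-4 C.
Gauss's law: E·4πr² = Q_enc/ε₀.
E = k|Q_enc|/r² = (8.99×10^9)(1.084×10^-4)/(1.06)² = 8.68×10^5 N/C.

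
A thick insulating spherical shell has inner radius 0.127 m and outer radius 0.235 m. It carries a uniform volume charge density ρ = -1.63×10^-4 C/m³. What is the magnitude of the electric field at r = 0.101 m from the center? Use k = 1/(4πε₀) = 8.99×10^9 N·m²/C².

Take a concentric spherical Gaussian surface of radius r = 0.101 m (r < 0.127 m, inside the empty cavity).
No charge is enclosed, so by Gauss's law E·4πr² = 0 ⇒ E = 0.

E = 0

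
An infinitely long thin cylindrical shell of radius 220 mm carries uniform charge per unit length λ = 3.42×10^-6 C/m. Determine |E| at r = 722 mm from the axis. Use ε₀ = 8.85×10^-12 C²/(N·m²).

|E| ≈ 8.52×10^4 V/m

Coaxial Gaussian cylinder, radius r = 722 mm, length L (r > 220 mm).
The full line charge is enclosed: λ_enc = 3.42×10^-6 C/m.
Gauss's law: E·2πrL = λ_enc L/ε₀.
E = |λ_enc|/(2πε₀r) = (3.42×10^-6)/(2π·8.85×10^-12·0.722) = 8.52×10^4 N/C.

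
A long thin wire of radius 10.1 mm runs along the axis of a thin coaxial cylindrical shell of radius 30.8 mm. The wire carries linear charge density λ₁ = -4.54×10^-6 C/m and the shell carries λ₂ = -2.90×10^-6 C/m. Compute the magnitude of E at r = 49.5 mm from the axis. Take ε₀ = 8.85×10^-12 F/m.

Coaxial Gaussian cylinder, radius r = 49.5 mm, length L (r > 30.8 mm, enclosing both).
λ_enc = λ₁ + λ₂ = (-4.54e-6) + (-2.90×10^-6) = -7.44×10^-6 C/m.
Gauss's law: E·2πrL = λ_enc L/ε₀.
E = |λ_enc|/(2πε₀r) = (7.44e-6)/(2π·8.85×10^-12·0.0495) = 2.70e6 N/C.

E = 2.70×10^6 N/C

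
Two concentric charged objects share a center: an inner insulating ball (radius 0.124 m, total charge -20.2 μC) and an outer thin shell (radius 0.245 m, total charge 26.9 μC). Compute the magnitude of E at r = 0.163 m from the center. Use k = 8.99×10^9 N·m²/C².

|E| = 6.83×10^6 V/m

Take a concentric spherical Gaussian surface of radius r = 0.163 m (between the bodies, 0.124 m < r < 0.245 m).
The shell at 0.245 m lies outside the Gaussian surface, so Q_enc = -20.2 μC = -2.02e-5 C.
By Gauss's law, ∮E·dA = E·4πr² = Q_enc/ε₀.
E = k|Q_enc|/r² = (8.99×10^9)(2.02e-5)/(0.163)² = 6.83e6 N/C.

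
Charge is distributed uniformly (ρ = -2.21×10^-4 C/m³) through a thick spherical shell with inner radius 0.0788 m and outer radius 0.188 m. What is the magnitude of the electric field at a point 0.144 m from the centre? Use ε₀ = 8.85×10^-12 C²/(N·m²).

E = 1.00×10^6 V/m

By spherical symmetry E is radial; choose a Gaussian sphere of radius r = 0.144 m (within the shell material, 0.0788 m < r < 0.188 m).
Enclosed charge is the volume from a to r: Q_enc = (4π/3)ρ(r³ − a³) = -2.311×10^-6 C.
Since E is radial and uniform over the Gaussian sphere, Φ = E·4πr² = Q_enc/ε₀.
E = |Q_enc|/(4πε₀r²) = (2.311×10^-6)/(4π·8.85×10^-12·(0.144)²) = 1.00e6 N/C.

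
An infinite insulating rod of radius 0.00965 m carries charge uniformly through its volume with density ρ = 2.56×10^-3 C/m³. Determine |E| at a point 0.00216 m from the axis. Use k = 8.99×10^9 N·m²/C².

Choose a coaxial cylinder of radius r = 0.00216 m (arbitrary length L) as the Gaussian surface (r < R).
Enclosed charge per unit length: λ_enc = ρ·πr² = (2.56e-3)π(0.00216)² = 3.752×10^-8 C/m.
Gauss's law: E·2πrL = λ_enc L/ε₀.
E = 2k|λ_enc|/r = 2(8.99×10^9)(3.752e-8)/(0.00216) = 3.12×10^5 N/C.

E = 3.12×10^5 N/C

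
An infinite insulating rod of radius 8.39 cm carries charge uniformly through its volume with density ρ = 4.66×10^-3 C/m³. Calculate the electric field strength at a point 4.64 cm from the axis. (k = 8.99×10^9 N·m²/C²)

|E| ≈ 1.22e7 V/m

Coaxial Gaussian cylinder, radius r = 4.64 cm, length L (r < R).
Charge inside radius r per length L is ρ·πr²·L, so λ_enc = ρπr² = 3.152e-5 C/m.
By Gauss's law (flux through the curved wall only), E·2πrL = λ_enc L/ε₀.
E = 2k|λ_enc|/r = 2(8.99×10^9)(3.152×10^-5)/(0.0464) = 1.22e7 N/C.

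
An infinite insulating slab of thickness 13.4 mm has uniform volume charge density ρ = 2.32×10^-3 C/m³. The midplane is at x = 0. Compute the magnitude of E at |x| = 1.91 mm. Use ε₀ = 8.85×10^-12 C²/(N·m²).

|E| ≈ 5.01e5 N/C

By symmetry E is perpendicular to the slab. A Gaussian pillbox from −1.91 mm to +1.91 mm (face area A) lies entirely within the slab.
Q_enc = ρ·(2x)·A and flux = 2EA, so 2EA = 2ρxA/ε₀ ⇒ E = |ρ|x/ε₀.
E = (2.32×10^-3)(0.00191)/(8.85×10^-12) = 5.01e5 N/C.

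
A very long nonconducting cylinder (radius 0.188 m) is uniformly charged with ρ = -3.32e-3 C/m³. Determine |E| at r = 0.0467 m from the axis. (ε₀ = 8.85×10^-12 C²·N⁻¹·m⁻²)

|E| ≈ 8.76×10^6 N/C

By cylindrical symmetry E is radial; use a coaxial Gaussian cylinder of radius 0.0467 m and length L (r < R).
Enclosed charge per unit length: λ_enc = ρ·πr² = (-3.32e-3)π(0.0467)² = -2.275×10^-5 C/m.
By Gauss's law (flux through the curved wall only), E·2πrL = λ_enc L/ε₀.
E = |λ_enc|/(2πε₀r) = (2.275×10^-5)/(2π·8.85×10^-12·0.0467) = 8.76×10^6 N/C.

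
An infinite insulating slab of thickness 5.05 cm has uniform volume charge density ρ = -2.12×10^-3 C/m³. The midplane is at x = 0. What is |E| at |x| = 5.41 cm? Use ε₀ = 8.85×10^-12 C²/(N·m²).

|E| = 6.05×10^6 N/C

The point |x| = 5.41 cm lies outside the slab (half-thickness 0.02525 m). A symmetric pillbox spanning the full slab encloses Q_enc = ρ·d·A.
Flux = 2EA ⇒ E = |ρ|d/(2ε₀), independent of distance outside.
E = (2.12e-3)(0.0505)/(2·8.85×10^-12) = 6.05×10^6 N/C.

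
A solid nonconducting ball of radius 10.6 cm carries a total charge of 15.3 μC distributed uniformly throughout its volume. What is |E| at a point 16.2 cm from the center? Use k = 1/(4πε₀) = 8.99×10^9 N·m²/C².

Take a concentric spherical Gaussian surface of radius r = 16.2 cm (r > R, so the entire charge is enclosed).
Q_enc = 15.3 μC = 1.53e-5 C.
Since E is radial and uniform over the Gaussian sphere, Φ = E·4πr² = Q_enc/ε₀.
E = k|Q_enc|/r² = (8.99×10^9)(1.53×10^-5)/(0.162)² = 5.24×10^6 N/C.

E = 5.24×10^6 V/m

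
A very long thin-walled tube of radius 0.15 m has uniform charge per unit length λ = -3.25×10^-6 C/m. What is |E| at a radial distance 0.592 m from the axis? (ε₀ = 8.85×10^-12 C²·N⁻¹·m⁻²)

E ≈ 9.87×10^4 N/C

Take a coaxial cylindrical Gaussian surface of radius r = 0.592 m and length L (r > 0.15 m).
The full line charge is enclosed: λ_enc = -3.25e-6 C/m.
Since E is radial and uniform over the curved surface, Φ = E·2πrL = Q_enc/ε₀ = λ_enc L/ε₀.
E = |λ_enc|/(2πε₀r) = (3.25×10^-6)/(2π·8.85×10^-12·0.592) = 9.87×10^4 N/C.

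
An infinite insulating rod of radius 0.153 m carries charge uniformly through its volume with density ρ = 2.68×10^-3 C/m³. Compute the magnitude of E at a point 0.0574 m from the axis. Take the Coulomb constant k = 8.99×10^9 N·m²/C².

Choose a coaxial cylinder of radius r = 0.0574 m (arbitrary length L) as the Gaussian surface (r < R).
Enclosed charge per unit length: λ_enc = ρ·πr² = (2.68×10^-3)π(0.0574)² = 2.774×10^-5 C/m.
Since E is radial and uniform over the curved surface, Φ = E·2πrL = Q_enc/ε₀ = λ_enc L/ε₀.
E = 2k|λ_enc|/r = 2(8.99×10^9)(2.774×10^-5)/(0.0574) = 8.69e6 N/C.

8.69×10^6 V/m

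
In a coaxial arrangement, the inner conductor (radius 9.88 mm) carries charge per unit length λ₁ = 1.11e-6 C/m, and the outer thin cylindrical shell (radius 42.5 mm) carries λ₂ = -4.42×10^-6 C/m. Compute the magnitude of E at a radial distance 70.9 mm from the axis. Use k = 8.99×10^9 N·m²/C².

|E| = 8.39×10^5 N/C

By cylindrical symmetry E is radial; use a coaxial Gaussian cylinder of radius 70.9 mm and length L (r > 42.5 mm, enclosing both).
λ_enc = λ₁ + λ₂ = (1.11e-6) + (-4.42e-6) = -3.31×10^-6 C/m.
Applying ∮E·dA = Q_enc/ε₀ with the end caps contributing no flux:
E = 2k|λ_enc|/r = 2(8.99×10^9)(3.31×10^-6)/(0.0709) = 8.39×10^5 N/C.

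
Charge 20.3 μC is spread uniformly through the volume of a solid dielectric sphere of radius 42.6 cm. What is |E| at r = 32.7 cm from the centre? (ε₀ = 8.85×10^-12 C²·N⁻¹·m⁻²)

Take a concentric spherical Gaussian surface of radius r = 32.7 cm (r < R).
Only the charge within r is enclosed: Q_enc = Q·(r/R)³ = (20.3 μC)·(32.7 cm/42.6 cm)³ = 9.181e-6 C.
Applying ∮E·dA = Q_enc/ε₀ with Φ = E(4πr²):
E = |Q_enc|/(4πε₀r²) = (9.181×10^-6)/(4π·8.85×10^-12·(0.327)²) = 7.72×10^5 N/C.

|E| = 7.72×10^5 V/m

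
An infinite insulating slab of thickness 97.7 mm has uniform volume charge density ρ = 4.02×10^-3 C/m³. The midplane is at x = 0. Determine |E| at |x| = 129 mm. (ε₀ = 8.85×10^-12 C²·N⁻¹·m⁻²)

The point |x| = 129 mm lies outside the slab (half-thickness 0.04885 m). A symmetric pillbox spanning the full slab encloses Q_enc = ρ·d·A.
Flux = 2EA ⇒ E = |ρ|d/(2ε₀), independent of distance outside.
E = (4.02e-3)(0.0977)/(2·8.85×10^-12) = 2.22e7 N/C.

|E| ≈ 2.22×10^7 N/C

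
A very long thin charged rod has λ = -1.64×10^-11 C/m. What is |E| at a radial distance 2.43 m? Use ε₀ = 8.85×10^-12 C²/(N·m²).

|E| ≈ 0.121 N/C

By cylindrical symmetry E is radial; use a coaxial Gaussian cylinder of radius 2.43 m and length L.
Q_enc = λL, so λ_enc = -1.64×10^-11 C/m.
Applying ∮E·dA = Q_enc/ε₀ with the end caps contributing no flux:
E = |λ_enc|/(2πε₀r) = (1.64e-11)/(2π·8.85×10^-12·2.43) = 0.121 N/C.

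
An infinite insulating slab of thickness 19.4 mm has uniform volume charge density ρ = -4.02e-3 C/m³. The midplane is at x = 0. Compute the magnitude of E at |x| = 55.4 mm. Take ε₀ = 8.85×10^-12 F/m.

The point |x| = 55.4 mm lies outside the slab (half-thickness 0.0097 m). A symmetric pillbox spanning the full slab encloses Q_enc = ρ·d·A.
Flux = 2EA ⇒ E = |ρ|d/(2ε₀), independent of distance outside.
E = (4.02×10^-3)(0.0194)/(2·8.85×10^-12) = 4.41e6 N/C.

4.41×10^6 N/C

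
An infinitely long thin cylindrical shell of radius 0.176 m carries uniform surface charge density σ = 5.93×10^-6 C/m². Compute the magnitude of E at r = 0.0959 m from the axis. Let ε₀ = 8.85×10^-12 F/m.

Choose a coaxial cylinder of radius r = 0.0959 m (arbitrary length L) as the Gaussian surface (r < 0.176 m, inside the shell).
No charge is enclosed, so Gauss's law gives E·2πrL = 0 ⇒ E = 0.

|E| = 0 V/m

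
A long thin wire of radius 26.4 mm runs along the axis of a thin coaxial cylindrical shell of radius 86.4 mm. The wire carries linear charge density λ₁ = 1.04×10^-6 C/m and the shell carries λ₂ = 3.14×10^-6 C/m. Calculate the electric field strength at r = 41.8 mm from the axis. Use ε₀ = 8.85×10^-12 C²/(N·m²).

By cylindrical symmetry E is radial; use a coaxial Gaussian cylinder of radius 41.8 mm and length L (between the conductors, 26.4 mm < r < 86.4 mm).
Only the inner wire is enclosed; the outer shell contributes nothing inside itself. λ_enc = λ₁ = 1.04×10^-6 C/m.
Since E is radial and uniform over the curved surface, Φ = E·2πrL = Q_enc/ε₀ = λ_enc L/ε₀.
E = |λ_enc|/(2πε₀r) = (1.04×10^-6)/(2π·8.85×10^-12·0.0418) = 4.47×10^5 N/C.

4.47×10^5 N/C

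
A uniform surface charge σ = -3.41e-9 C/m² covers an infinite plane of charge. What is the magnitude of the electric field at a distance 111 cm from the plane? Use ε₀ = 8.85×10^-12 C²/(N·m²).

|E| ≈ 193 V/m

Choose a cylindrical pillbox piercing the sheet, end faces (area A) parallel to it.
Flux Φ = 2EA and Q_enc = σA, so 2EA = σA/ε₀ ⇒ E = |σ|/(2ε₀), independent of distance.
E = |σ|/(2ε₀) = (3.41×10^-9)/(2·8.85×10^-12) = 193 N/C.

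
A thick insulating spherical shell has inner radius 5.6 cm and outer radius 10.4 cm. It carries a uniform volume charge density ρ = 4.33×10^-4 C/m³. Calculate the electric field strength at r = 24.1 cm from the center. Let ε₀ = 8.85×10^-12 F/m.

E ≈ 2.67×10^5 N/C

Take a concentric spherical Gaussian surface of radius r = 24.1 cm (r > 10.4 cm, enclosing the whole shell).
Q_enc = ρ·(4π/3)(b³ − a³) = (4.33e-4)·(4π/3)·((0.104)³ − (0.056)³) = 1.722×10^-6 C.
Gauss's law: E·4πr² = Q_enc/ε₀.
E = |Q_enc|/(4πε₀r²) = (1.722e-6)/(4π·8.85×10^-12·(0.241)²) = 2.67×10^5 N/C.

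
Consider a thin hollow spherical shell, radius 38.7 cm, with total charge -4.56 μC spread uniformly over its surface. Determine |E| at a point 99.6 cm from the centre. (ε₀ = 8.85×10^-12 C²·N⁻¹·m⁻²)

Symmetry ⇒ E = E(r) r̂. Gaussian sphere of radius r = 99.6 cm (r > 38.7 cm).
The entire shell is enclosed: Q_enc = -4.56e-6 C.
Since E is radial and uniform over the Gaussian sphere, Φ = E·4πr² = Q_enc/ε₀.
E = |Q_enc|/(4πε₀r²) = (4.56×10^-6)/(4π·8.85×10^-12·(0.996)²) = 4.13×10^4 N/C.

E = 4.13×10^4 N/C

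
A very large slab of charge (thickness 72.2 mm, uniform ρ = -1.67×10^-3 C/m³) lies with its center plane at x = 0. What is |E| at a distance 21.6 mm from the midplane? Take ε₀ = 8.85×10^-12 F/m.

|E| ≈ 4.08×10^6 N/C

By symmetry E is perpendicular to the slab. A Gaussian pillbox from −21.6 mm to +21.6 mm (face area A) lies entirely within the slab.
Q_enc = ρ·(2x)·A and flux = 2EA, so 2EA = 2ρxA/ε₀ ⇒ E = |ρ|x/ε₀.
E = (1.67×10^-3)(0.0216)/(8.85×10^-12) = 4.08×10^6 N/C.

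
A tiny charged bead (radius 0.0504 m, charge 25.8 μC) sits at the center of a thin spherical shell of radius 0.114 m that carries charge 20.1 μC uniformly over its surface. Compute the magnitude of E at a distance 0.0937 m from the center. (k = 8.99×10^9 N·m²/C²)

Use a concentric Gaussian sphere at r = 0.0937 m (between the bodies, 0.0504 m < r < 0.114 m).
Only the inner charge is enclosed; the outer shell contributes nothing inside itself. Q_enc = 25.8 μC = 2.58×10^-5 C.
Applying ∮E·dA = Q_enc/ε₀ with Φ = E(4πr²):
E = k|Q_enc|/r² = (8.99×10^9)(2.58×10^-5)/(0.0937)² = 2.64×10^7 N/C.

|E| = 2.64×10^7 N/C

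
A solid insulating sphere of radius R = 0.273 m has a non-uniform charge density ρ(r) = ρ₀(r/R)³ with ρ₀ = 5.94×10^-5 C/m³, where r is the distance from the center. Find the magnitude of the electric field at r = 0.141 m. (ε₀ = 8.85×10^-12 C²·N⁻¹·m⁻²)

Symmetry ⇒ E = E(r) r̂. Gaussian sphere of radius r = 0.141 m (r < R).
Q_enc = ∫₀^r ρ(r')·4πr'² dr' = (4πρ₀/R³) ∫₀^r r'^5 dr' = 4πρ₀ r^6/(6·R³) = 4.805×10^-8 C.
Applying ∮E·dA = Q_enc/ε₀ with Φ = E(4πr²):
E = |Q_enc|/(4πε₀r²) = (4.805×10^-8)/(4π·8.85×10^-12·(0.141)²) = 2.17e4 N/C.

2.17e4 N/C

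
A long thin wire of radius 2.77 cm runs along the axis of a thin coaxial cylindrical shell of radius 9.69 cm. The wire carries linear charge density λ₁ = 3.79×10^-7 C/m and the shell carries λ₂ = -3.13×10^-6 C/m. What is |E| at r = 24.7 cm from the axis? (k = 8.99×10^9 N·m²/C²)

Coaxial Gaussian cylinder, radius r = 24.7 cm, length L (r > 9.69 cm, enclosing both).
λ_enc = λ₁ + λ₂ = (3.79×10^-7) + (-3.13×10^-6) = -2.751×10^-6 C/m.
Applying ∮E·dA = Q_enc/ε₀ with the end caps contributing no flux:
E = 2k|λ_enc|/r = 2(8.99×10^9)(2.751×10^-6)/(0.247) = 2.00×10^5 N/C.

|E| = 2.00e5 N/C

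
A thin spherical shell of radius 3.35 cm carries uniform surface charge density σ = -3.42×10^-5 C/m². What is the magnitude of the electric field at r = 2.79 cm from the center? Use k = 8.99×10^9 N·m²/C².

Symmetry ⇒ E = E(r) r̂. Gaussian sphere of radius r = 2.79 cm (inside the shell, r < 3.35 cm).
All the charge is outside the Gaussian surface: Q_enc = 0, hence E = 0 everywhere inside the shell.

E = 0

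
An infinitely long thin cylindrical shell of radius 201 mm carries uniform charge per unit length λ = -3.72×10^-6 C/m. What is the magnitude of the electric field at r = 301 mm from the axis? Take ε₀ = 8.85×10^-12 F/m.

E ≈ 2.22×10^5 V/m

Take a coaxial cylindrical Gaussian surface of radius r = 301 mm and length L (r > 201 mm).
The full line charge is enclosed: λ_enc = -3.72×10^-6 C/m.
Applying ∮E·dA = Q_enc/ε₀ with the end caps contributing no flux:
E = |λ_enc|/(2πε₀r) = (3.72e-6)/(2π·8.85×10^-12·0.301) = 2.22e5 N/C.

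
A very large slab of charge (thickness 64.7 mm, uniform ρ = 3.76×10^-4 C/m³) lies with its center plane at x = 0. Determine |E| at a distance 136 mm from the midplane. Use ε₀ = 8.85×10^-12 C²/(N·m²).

E = 1.37×10^6 N/C

The point |x| = 136 mm lies outside the slab (half-thickness 0.03235 m). A symmetric pillbox spanning the full slab encloses Q_enc = ρ·d·A.
Flux = 2EA ⇒ E = |ρ|d/(2ε₀), independent of distance outside.
E = (3.76×10^-4)(0.0647)/(2·8.85×10^-12) = 1.37×10^6 N/C.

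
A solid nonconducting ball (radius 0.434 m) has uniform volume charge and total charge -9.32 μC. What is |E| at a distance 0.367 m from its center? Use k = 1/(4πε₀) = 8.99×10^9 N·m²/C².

E ≈ 3.76×10^5 V/m

Symmetry ⇒ E = E(r) r̂. Gaussian sphere of radius r = 0.367 m (r < R).
Only the charge within r is enclosed: Q_enc = Q·(r/R)³ = (-9.32 μC)·(0.367 m/0.434 m)³ = -5.636e-6 C.
Since E is radial and uniform over the Gaussian sphere, Φ = E·4πr² = Q_enc/ε₀.
E = k|Q_enc|/r² = (8.99×10^9)(5.636×10^-6)/(0.367)² = 3.76×10^5 N/C.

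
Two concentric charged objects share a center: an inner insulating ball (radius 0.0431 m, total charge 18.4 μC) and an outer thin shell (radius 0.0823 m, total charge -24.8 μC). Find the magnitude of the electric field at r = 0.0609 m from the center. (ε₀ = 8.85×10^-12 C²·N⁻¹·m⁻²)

Symmetry ⇒ E = E(r) r̂. Gaussian sphere of radius r = 0.0609 m (between the bodies, 0.0431 m < r < 0.0823 m).
Only the inner charge is enclosed; the outer shell contributes nothing inside itself. Q_enc = 18.4 μC = 1.84e-5 C.
Applying ∮E·dA = Q_enc/ε₀ with Φ = E(4πr²):
E = |Q_enc|/(4πε₀r²) = (1.84×10^-5)/(4π·8.85×10^-12·(0.0609)²) = 4.46×10^7 N/C.

E ≈ 4.46e7 N/C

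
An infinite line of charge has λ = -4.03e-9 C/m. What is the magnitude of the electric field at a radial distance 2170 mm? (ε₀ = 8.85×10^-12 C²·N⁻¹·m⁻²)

|E| ≈ 33.4 N/C

Take a coaxial cylindrical Gaussian surface of radius r = 2170 mm and length L.
Q_enc = λL, so λ_enc = -4.03×10^-9 C/m.
Applying ∮E·dA = Q_enc/ε₀ with the end caps contributing no flux:
E = |λ_enc|/(2πε₀r) = (4.03e-9)/(2π·8.85×10^-12·2.17) = 33.4 N/C.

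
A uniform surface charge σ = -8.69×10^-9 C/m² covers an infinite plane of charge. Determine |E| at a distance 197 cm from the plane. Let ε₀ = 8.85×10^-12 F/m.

|E| = 491 N/C

By planar symmetry E is perpendicular to the sheet and uniform; use a Gaussian pillbox with flat faces of area A on each side of the sheet.
Flux Φ = 2EA and Q_enc = σA, so 2EA = σA/ε₀ ⇒ E = |σ|/(2ε₀), independent of distance.
E = |σ|/(2ε₀) = (8.69e-9)/(2·8.85×10^-12) = 491 N/C.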